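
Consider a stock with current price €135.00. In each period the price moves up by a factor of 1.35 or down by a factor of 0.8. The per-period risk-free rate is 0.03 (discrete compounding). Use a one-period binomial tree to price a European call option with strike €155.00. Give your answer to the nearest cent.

Risk-neutral probability p = (1 + 0.03 − 0.8)/(1.35 − 0.8) = 0.2300/0.5500 = 0.4182
Terminal stock prices: S_u = 182.2, S_d = 108
Terminal payoffs (S − K): max(27.25, 0) = 27.25, max(-47, 0) = 0
Node 0 (S = 135): V_0 = 1/1.03·[0.4182·27.2500 + 0.5818·0.0000] = 11.0635

€11.06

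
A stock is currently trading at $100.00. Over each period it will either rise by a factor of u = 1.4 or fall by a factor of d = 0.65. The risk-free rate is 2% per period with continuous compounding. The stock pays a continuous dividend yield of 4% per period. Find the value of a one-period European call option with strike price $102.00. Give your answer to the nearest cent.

Per-period risk-free factor R = e^0.02 = 1.0202; dividend-adjusted growth = e^(0.02−0.04) = 0.9802.
Risk-neutral probability p = (0.9802 − 0.65)/(1.4 − 0.65) = 0.3302/0.7500 = 0.4403
Terminal stock prices: S_u = 140, S_d = 65
Terminal payoffs (S − K): max(38, 0) = 38, max(-37, 0) = 0
Node 0 (S = 100): V_0 = e^(−0.02)·[0.4403·38.0000 + 0.5597·0.0000] = 16.3988

$16.40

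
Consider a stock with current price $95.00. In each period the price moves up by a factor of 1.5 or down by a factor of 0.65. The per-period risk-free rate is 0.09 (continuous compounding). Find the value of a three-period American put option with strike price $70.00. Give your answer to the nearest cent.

Risk-neutral probability p = (e^0.09 − 0.65)/(1.5 − 0.65) = 0.4442/0.8500 = 0.5226
Terminal stock prices: S_uuu = 320.6, S_uud = 138.9, S_udd = 60.21, S_ddd = 26.09
Terminal payoffs (K − S): max(-250.6, 0) = 0, max(-68.94, 0) = 0, max(9.794, 0) = 9.794, max(43.91, 0) = 43.91
Node uu (S = 213.8): continuation = e^(−0.09)·[0.5226·0.0000 + 0.4774·0.0000] = 0.0000; exercise value = 0.0000 ≤ continuation, so V_uu = 0.0000
Node ud (S = 92.62): continuation = e^(−0.09)·[0.5226·0.0000 + 0.4774·9.7937] = 4.2735; exercise value = 0.0000 ≤ continuation, so V_ud = 4.2735
Node dd (S = 40.14): continuation = e^(−0.09)·[0.5226·9.7937 + 0.4774·43.9106] = 23.8377; exercise value = 29.8625 > continuation, so V_dd = 29.8625 (exercise)
Node u (S = 142.5): continuation = e^(−0.09)·[0.5226·0.0000 + 0.4774·4.2735] = 1.8647; exercise value = 0.0000 ≤ continuation, so V_u = 1.8647
Node d (S = 61.75): continuation = e^(−0.09)·[0.5226·4.2735 + 0.4774·29.8625] = 15.0714; exercise value = 8.2500 ≤ continuation, so V_d = 15.0714
Node 0 (S = 95): continuation = e^(−0.09)·[0.5226·1.8647 + 0.4774·15.0714] = 7.4670; exercise value = 0.0000 ≤ continuation, so V_0 = 7.4670

$7.47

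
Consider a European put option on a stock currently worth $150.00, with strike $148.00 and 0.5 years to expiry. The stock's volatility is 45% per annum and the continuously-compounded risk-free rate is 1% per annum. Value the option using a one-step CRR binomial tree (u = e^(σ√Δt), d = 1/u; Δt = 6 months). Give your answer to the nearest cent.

$22.10

CRR parameters: u = e^(σ√Δt) = e^(0.45·√0.5) = 1.3746, d = 1/u = 0.7275
Per-period rate: rΔt = 0.01·0.5 = 0.005, so R = e^0.005 = 1.0050
Risk-neutral probability p = (e^0.005 − 0.7275)/(1.3746 − 0.7275) = 0.2776/0.6472 = 0.4289
Terminal stock prices: S_u = 206.2, S_d = 109.1
Terminal payoffs (K − S): max(-58.2, 0) = 0, max(38.88, 0) = 38.88
Node 0 (S = 150): V_0 = e^(−0.005)·[0.4289·0.0000 + 0.5711·38.8812] = 22.0958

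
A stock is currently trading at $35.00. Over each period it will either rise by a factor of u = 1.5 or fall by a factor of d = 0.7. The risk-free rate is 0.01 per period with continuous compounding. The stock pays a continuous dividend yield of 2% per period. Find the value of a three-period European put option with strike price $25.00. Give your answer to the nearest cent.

$3.27

Per-period risk-free factor R = e^0.01 = 1.0101; dividend-adjusted growth = e^(0.01−0.02) = 0.9900.
Risk-neutral probability p = (0.9900 − 0.7)/(1.5 − 0.7) = 0.2900/0.8000 = 0.3626
Terminal stock prices: S_uuu = 118.1, S_uud = 55.12, S_udd = 25.72, S_ddd = 12
Terminal payoffs (K − S): max(-93.12, 0) = 0, max(-30.12, 0) = 0, max(-0.725, 0) = 0, max(13, 0) = 13
Node uu (S = 78.75): V_uu = e^(−0.01)·[0.3626·0.0000 + 0.6374·0.0000] = 0.0000
Node ud (S = 36.75): V_ud = e^(−0.01)·[0.3626·0.0000 + 0.6374·0.0000] = 0.0000
Node dd (S = 17.15): V_dd = e^(−0.01)·[0.3626·0.0000 + 0.6374·12.9950] = 8.2011
Node u (S = 52.5): V_u = e^(−0.01)·[0.3626·0.0000 + 0.6374·0.0000] = 0.0000
Node d (S = 24.5): V_d = e^(−0.01)·[0.3626·0.0000 + 0.6374·8.2011] = 5.1757
Node 0 (S = 35): V_0 = e^(−0.01)·[0.3626·0.0000 + 0.6374·5.1757] = 3.2663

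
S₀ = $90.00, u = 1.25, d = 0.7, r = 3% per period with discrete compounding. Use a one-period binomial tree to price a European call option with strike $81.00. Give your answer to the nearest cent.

$18.35

Risk-neutral probability p = (1 + 0.03 − 0.7)/(1.25 − 0.7) = 0.3300/0.5500 = 0.6000
Terminal stock prices: S_u = 112.5, S_d = 63
Terminal payoffs (S − K): max(31.5, 0) = 31.5, max(-18, 0) = 0
Node 0 (S = 90): V_0 = 1/1.03·[0.6000·31.5000 + 0.4000·0.0000] = 18.3495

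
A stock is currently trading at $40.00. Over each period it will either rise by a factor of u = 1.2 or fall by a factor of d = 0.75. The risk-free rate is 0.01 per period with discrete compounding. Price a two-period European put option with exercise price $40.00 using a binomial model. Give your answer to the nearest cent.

$4.97

Risk-neutral probability p = (1 + 0.01 − 0.75)/(1.2 − 0.75) = 0.2600/0.4500 = 0.5778
Terminal stock prices: S_uu = 57.6, S_ud = 36, S_dd = 22.5
Terminal payoffs (K − S): max(-17.6, 0) = 0, max(4, 0) = 4, max(17.5, 0) = 17.5
Node u (S = 48): V_u = 1/1.01·[0.5778·0.0000 + 0.4222·4.0000] = 1.6722
Node d (S = 30): V_d = 1/1.01·[0.5778·4.0000 + 0.4222·17.5000] = 9.6040
Node 0 (S = 40): V_0 = 1/1.01·[0.5778·1.6722 + 0.4222·9.6040] = 4.9714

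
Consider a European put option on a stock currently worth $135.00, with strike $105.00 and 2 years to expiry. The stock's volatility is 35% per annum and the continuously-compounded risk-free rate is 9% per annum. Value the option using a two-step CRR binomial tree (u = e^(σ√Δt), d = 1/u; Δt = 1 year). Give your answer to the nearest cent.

CRR parameters: u = e^(σ√Δt) = e^(0.35·√1) = 1.4191, d = 1/u = 0.7047
Per-period rate: rΔt = 0.09·1 = 0.09, so R = e^0.09 = 1.0942
Risk-neutral probability p = (e^0.09 − 0.7047)/(1.4191 − 0.7047) = 0.3895/0.7144 = 0.5452
Terminal stock prices: S_uu = 271.9, S_ud = 135, S_dd = 67.04
Terminal payoffs (K − S): max(-166.9, 0) = 0, max(-30, 0) = 0, max(37.96, 0) = 37.96
Node u (S = 191.6): V_u = e^(−0.09)·[0.5452·0.0000 + 0.4548·0.0000] = 0.0000
Node d (S = 95.13): V_d = e^(−0.09)·[0.5452·0.0000 + 0.4548·37.9610] = 15.7784
Node 0 (S = 135): V_0 = e^(−0.09)·[0.5452·0.0000 + 0.4548·15.7784] = 6.5582

$6.56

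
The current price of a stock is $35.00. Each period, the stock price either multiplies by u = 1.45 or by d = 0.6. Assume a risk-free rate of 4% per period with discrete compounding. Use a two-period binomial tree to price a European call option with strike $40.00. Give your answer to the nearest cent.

Risk-neutral probability p = (1 + 0.04 − 0.6)/(1.45 − 0.6) = 0.4400/0.8500 = 0.5176
Terminal stock prices: S_uu = 73.59, S_ud = 30.45, S_dd = 12.6
Terminal payoffs (S − K): max(33.59, 0) = 33.59, max(-9.55, 0) = 0, max(-27.4, 0) = 0
Node u (S = 50.75): V_u = 1/1.04·[0.5176·33.5875 + 0.4824·0.0000] = 16.7178
Node d (S = 21): V_d = 1/1.04·[0.5176·0.0000 + 0.4824·0.0000] = 0.0000
Node 0 (S = 35): V_0 = 1/1.04·[0.5176·16.7178 + 0.4824·0.0000] = 8.3211

$8.32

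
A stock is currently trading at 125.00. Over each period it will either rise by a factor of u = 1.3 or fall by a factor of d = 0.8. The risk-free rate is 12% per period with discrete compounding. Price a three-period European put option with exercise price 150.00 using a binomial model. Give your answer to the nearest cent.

Risk-neutral probability p = (1 + 0.12 − 0.8)/(1.3 − 0.8) = 0.3200/0.5000 = 0.6400
Terminal stock prices: S_uuu = 274.6, S_uud = 169, S_udd = 104, S_ddd = 64
Terminal payoffs (K − S): max(-124.6, 0) = 0, max(-19, 0) = 0, max(46, 0) = 46, max(86, 0) = 86
Node uu (S = 211.3): V_uu = 1/1.12·[0.6400·0.0000 + 0.3600·0.0000] = 0.0000
Node ud (S = 130): V_ud = 1/1.12·[0.6400·0.0000 + 0.3600·46.0000] = 14.7857
Node dd (S = 80): V_dd = 1/1.12·[0.6400·46.0000 + 0.3600·86.0000] = 53.9286
Node u (S = 162.5): V_u = 1/1.12·[0.6400·0.0000 + 0.3600·14.7857] = 4.7526
Node d (S = 100): V_d = 1/1.12·[0.6400·14.7857 + 0.3600·53.9286] = 25.7832
Node 0 (S = 125): V_0 = 1/1.12·[0.6400·4.7526 + 0.3600·25.7832] = 11.0032

11.00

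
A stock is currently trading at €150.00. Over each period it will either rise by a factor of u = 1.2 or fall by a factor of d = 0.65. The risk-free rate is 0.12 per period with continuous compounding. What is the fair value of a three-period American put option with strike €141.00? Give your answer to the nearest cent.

€7.29

Risk-neutral probability p = (e^0.12 − 0.65)/(1.2 − 0.65) = 0.4775/0.5500 = 0.8682
Terminal stock prices: S_uuu = 259.2, S_uud = 140.4, S_udd = 76.05, S_ddd = 41.19
Terminal payoffs (K − S): max(-118.2, 0) = 0, max(0.6, 0) = 0.6, max(64.95, 0) = 64.95, max(99.81, 0) = 99.81
Node uu (S = 216): continuation = e^(−0.12)·[0.8682·0.0000 + 0.1318·0.6000] = 0.0702; exercise value = 0.0000 ≤ continuation, so V_uu = 0.0702
Node ud (S = 117): continuation = e^(−0.12)·[0.8682·0.6000 + 0.1318·64.9500] = 8.0558; exercise value = 24.0000 > continuation, so V_ud = 24.0000 (exercise)
Node dd (S = 63.38): continuation = e^(−0.12)·[0.8682·64.9500 + 0.1318·99.8063] = 61.6808; exercise value = 77.6250 > continuation, so V_dd = 77.6250 (exercise)
Node u (S = 180): continuation = e^(−0.12)·[0.8682·0.0702 + 0.1318·24.0000] = 2.8600; exercise value = 0.0000 ≤ continuation, so V_u = 2.8600
Node d (S = 97.5): continuation = e^(−0.12)·[0.8682·24.0000 + 0.1318·77.6250] = 27.5558; exercise value = 43.5000 > continuation, so V_d = 43.5000 (exercise)
Node 0 (S = 150): continuation = e^(−0.12)·[0.8682·2.8600 + 0.1318·43.5000] = 7.2881; exercise value = 0.0000 ≤ continuation, so V_0 = 7.2881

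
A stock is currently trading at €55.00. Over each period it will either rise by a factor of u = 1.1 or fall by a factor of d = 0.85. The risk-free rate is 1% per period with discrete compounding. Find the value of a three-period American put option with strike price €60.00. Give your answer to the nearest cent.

Risk-neutral probability p = (1 + 0.01 − 0.85)/(1.1 − 0.85) = 0.1600/0.2500 = 0.6400
Terminal stock prices: S_uuu = 73.21, S_uud = 56.57, S_udd = 43.71, S_ddd = 33.78
Terminal payoffs (K − S): max(-13.21, 0) = 0, max(3.432, 0) = 3.432, max(16.29, 0) = 16.29, max(26.22, 0) = 26.22
Node uu (S = 66.55): continuation = 1/1.01·[0.6400·0.0000 + 0.3600·3.4325] = 1.2235; exercise value = 0.0000 ≤ continuation, so V_uu = 1.2235
Node ud (S = 51.43): continuation = 1/1.01·[0.6400·3.4325 + 0.3600·16.2888] = 7.9809; exercise value = 8.5750 > continuation, so V_ud = 8.5750 (exercise)
Node dd (S = 39.74): continuation = 1/1.01·[0.6400·16.2888 + 0.3600·26.2231] = 19.6684; exercise value = 20.2625 > continuation, so V_dd = 20.2625 (exercise)
Node u (S = 60.5): continuation = 1/1.01·[0.6400·1.2235 + 0.3600·8.5750] = 3.8317; exercise value = 0.0000 ≤ continuation, so V_u = 3.8317
Node d (S = 46.75): continuation = 1/1.01·[0.6400·8.5750 + 0.3600·20.2625] = 12.6559; exercise value = 13.2500 > continuation, so V_d = 13.2500 (exercise)
Node 0 (S = 55): continuation = 1/1.01·[0.6400·3.8317 + 0.3600·13.2500] = 7.1508; exercise value = 5.0000 ≤ continuation, so V_0 = 7.1508

€7.15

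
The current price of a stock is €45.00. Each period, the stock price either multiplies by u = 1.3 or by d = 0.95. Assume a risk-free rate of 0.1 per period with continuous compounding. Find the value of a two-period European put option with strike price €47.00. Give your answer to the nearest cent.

€1.62

Risk-neutral probability p = (e^0.1 − 0.95)/(1.3 − 0.95) = 0.1552/0.3500 = 0.4433
Terminal stock prices: S_uu = 76.05, S_ud = 55.57, S_dd = 40.61
Terminal payoffs (K − S): max(-29.05, 0) = 0, max(-8.575, 0) = 0, max(6.388, 0) = 6.388
Node u (S = 58.5): V_u = e^(−0.1)·[0.4433·0.0000 + 0.5567·0.0000] = 0.0000
Node d (S = 42.75): V_d = e^(−0.1)·[0.4433·0.0000 + 0.5567·6.3875] = 3.2173
Node 0 (S = 45): V_0 = e^(−0.1)·[0.4433·0.0000 + 0.5567·3.2173] = 1.6205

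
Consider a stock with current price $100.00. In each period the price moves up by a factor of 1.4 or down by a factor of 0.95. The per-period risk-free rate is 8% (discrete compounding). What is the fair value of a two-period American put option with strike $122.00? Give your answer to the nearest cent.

Risk-neutral probability p = (1 + 0.08 − 0.95)/(1.4 − 0.95) = 0.1300/0.4500 = 0.2889
Terminal stock prices: S_uu = 196, S_ud = 133, S_dd = 90.25
Terminal payoffs (K − S): max(-74, 0) = 0, max(-11, 0) = 0, max(31.75, 0) = 31.75
Node u (S = 140): continuation = 1/1.08·[0.2889·0.0000 + 0.7111·0.0000] = 0.0000; exercise value = 0.0000 ≤ continuation, so V_u = 0.0000
Node d (S = 95): continuation = 1/1.08·[0.2889·0.0000 + 0.7111·31.7500] = 20.9053; exercise value = 27.0000 > continuation, so V_d = 27.0000 (exercise)
Node 0 (S = 100): continuation = 1/1.08·[0.2889·0.0000 + 0.7111·27.0000] = 17.7778; exercise value = 22.0000 > continuation, so V_0 = 22.0000 (exercise)

$22.00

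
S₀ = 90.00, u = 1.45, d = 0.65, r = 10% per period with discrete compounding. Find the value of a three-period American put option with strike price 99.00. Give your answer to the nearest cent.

Risk-neutral probability p = (1 + 0.1 − 0.65)/(1.45 − 0.65) = 0.4500/0.8000 = 0.5625
Terminal stock prices: S_uuu = 274.4, S_uud = 123, S_udd = 55.14, S_ddd = 24.72
Terminal payoffs (K − S): max(-175.4, 0) = 0, max(-24, 0) = 0, max(43.86, 0) = 43.86, max(74.28, 0) = 74.28
Node uu (S = 189.2): continuation = 1/1.1·[0.5625·0.0000 + 0.4375·0.0000] = 0.0000; exercise value = 0.0000 ≤ continuation, so V_uu = 0.0000
Node ud (S = 84.83): continuation = 1/1.1·[0.5625·0.0000 + 0.4375·43.8637] = 17.4458; exercise value = 14.1750 ≤ continuation, so V_ud = 17.4458
Node dd (S = 38.03): continuation = 1/1.1·[0.5625·43.8637 + 0.4375·74.2837] = 51.9750; exercise value = 60.9750 > continuation, so V_dd = 60.9750 (exercise)
Node u (S = 130.5): continuation = 1/1.1·[0.5625·0.0000 + 0.4375·17.4458] = 6.9387; exercise value = 0.0000 ≤ continuation, so V_u = 6.9387
Node d (S = 58.5): continuation = 1/1.1·[0.5625·17.4458 + 0.4375·60.9750] = 33.1726; exercise value = 40.5000 > continuation, so V_d = 40.5000 (exercise)
Node 0 (S = 90): continuation = 1/1.1·[0.5625·6.9387 + 0.4375·40.5000] = 19.6561; exercise value = 9.0000 ≤ continuation, so V_0 = 19.6561

19.66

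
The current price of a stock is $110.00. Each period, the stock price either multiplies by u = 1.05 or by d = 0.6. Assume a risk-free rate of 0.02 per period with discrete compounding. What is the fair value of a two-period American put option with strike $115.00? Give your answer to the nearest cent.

Risk-neutral probability p = (1 + 0.02 − 0.6)/(1.05 − 0.6) = 0.4200/0.4500 = 0.9333
Terminal stock prices: S_uu = 121.3, S_ud = 69.3, S_dd = 39.6
Terminal payoffs (K − S): max(-6.275, 0) = 0, max(45.7, 0) = 45.7, max(75.4, 0) = 75.4
Node u (S = 115.5): continuation = 1/1.02·[0.9333·0.0000 + 0.0667·45.7000] = 2.9869; exercise value = 0.0000 ≤ continuation, so V_u = 2.9869
Node d (S = 66): continuation = 1/1.02·[0.9333·45.7000 + 0.0667·75.4000] = 46.7451; exercise value = 49.0000 > continuation, so V_d = 49.0000 (exercise)
Node 0 (S = 110): continuation = 1/1.02·[0.9333·2.9869 + 0.0667·49.0000] = 5.9358; exercise value = 5.0000 ≤ continuation, so V_0 = 5.9358

$5.94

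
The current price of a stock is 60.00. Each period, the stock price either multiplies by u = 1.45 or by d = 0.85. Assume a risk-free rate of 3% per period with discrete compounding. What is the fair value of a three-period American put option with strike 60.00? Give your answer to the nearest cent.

Risk-neutral probability p = (1 + 0.03 − 0.85)/(1.45 − 0.85) = 0.1800/0.6000 = 0.3000
Terminal stock prices: S_uuu = 182.9, S_uud = 107.2, S_udd = 62.86, S_ddd = 36.85
Terminal payoffs (K − S): max(-122.9, 0) = 0, max(-47.23, 0) = 0, max(-2.857, 0) = 0, max(23.15, 0) = 23.15
Node uu (S = 126.2): continuation = 1/1.03·[0.3000·0.0000 + 0.7000·0.0000] = 0.0000; exercise value = 0.0000 ≤ continuation, so V_uu = 0.0000
Node ud (S = 73.95): continuation = 1/1.03·[0.3000·0.0000 + 0.7000·0.0000] = 0.0000; exercise value = 0.0000 ≤ continuation, so V_ud = 0.0000
Node dd (S = 43.35): continuation = 1/1.03·[0.3000·0.0000 + 0.7000·23.1525] = 15.7347; exercise value = 16.6500 > continuation, so V_dd = 16.6500 (exercise)
Node u (S = 87): continuation = 1/1.03·[0.3000·0.0000 + 0.7000·0.0000] = 0.0000; exercise value = 0.0000 ≤ continuation, so V_u = 0.0000
Node d (S = 51): continuation = 1/1.03·[0.3000·0.0000 + 0.7000·16.6500] = 11.3155; exercise value = 9.0000 ≤ continuation, so V_d = 11.3155
Node 0 (S = 60): continuation = 1/1.03·[0.3000·0.0000 + 0.7000·11.3155] = 7.6902; exercise value = 0.0000 ≤ continuation, so V_0 = 7.6902

7.69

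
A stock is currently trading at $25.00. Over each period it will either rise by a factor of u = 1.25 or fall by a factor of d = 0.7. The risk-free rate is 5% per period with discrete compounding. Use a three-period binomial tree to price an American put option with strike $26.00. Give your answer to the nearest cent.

Risk-neutral probability p = (1 + 0.05 − 0.7)/(1.25 − 0.7) = 0.3500/0.5500 = 0.6364
Terminal stock prices: S_uuu = 48.83, S_uud = 27.34, S_udd = 15.31, S_ddd = 8.575
Terminal payoffs (K − S): max(-22.83, 0) = 0, max(-1.344, 0) = 0, max(10.69, 0) = 10.69, max(17.43, 0) = 17.43
Node uu (S = 39.06): continuation = 1/1.05·[0.6364·0.0000 + 0.3636·0.0000] = 0.0000; exercise value = 0.0000 ≤ continuation, so V_uu = 0.0000
Node ud (S = 21.88): continuation = 1/1.05·[0.6364·0.0000 + 0.3636·10.6875] = 3.7013; exercise value = 4.1250 > continuation, so V_ud = 4.1250 (exercise)
Node dd (S = 12.25): continuation = 1/1.05·[0.6364·10.6875 + 0.3636·17.4250] = 12.5119; exercise value = 13.7500 > continuation, so V_dd = 13.7500 (exercise)
Node u (S = 31.25): continuation = 1/1.05·[0.6364·0.0000 + 0.3636·4.1250] = 1.4286; exercise value = 0.0000 ≤ continuation, so V_u = 1.4286
Node d (S = 17.5): continuation = 1/1.05·[0.6364·4.1250 + 0.3636·13.7500] = 7.2619; exercise value = 8.5000 > continuation, so V_d = 8.5000 (exercise)
Node 0 (S = 25): continuation = 1/1.05·[0.6364·1.4286 + 0.3636·8.5000] = 3.8095; exercise value = 1.0000 ≤ continuation, so V_0 = 3.8095

$3.81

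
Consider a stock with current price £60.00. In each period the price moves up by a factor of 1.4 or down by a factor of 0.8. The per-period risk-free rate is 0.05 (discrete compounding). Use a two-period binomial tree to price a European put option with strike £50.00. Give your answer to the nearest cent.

£3.58

Risk-neutral probability p = (1 + 0.05 − 0.8)/(1.4 − 0.8) = 0.2500/0.6000 = 0.4167
Terminal stock prices: S_uu = 117.6, S_ud = 67.2, S_dd = 38.4
Terminal payoffs (K − S): max(-67.6, 0) = 0, max(-17.2, 0) = 0, max(11.6, 0) = 11.6
Node u (S = 84): V_u = 1/1.05·[0.4167·0.0000 + 0.5833·0.0000] = 0.0000
Node d (S = 48): V_d = 1/1.05·[0.4167·0.0000 + 0.5833·11.6000] = 6.4444
Node 0 (S = 60): V_0 = 1/1.05·[0.4167·0.0000 + 0.5833·6.4444] = 3.5802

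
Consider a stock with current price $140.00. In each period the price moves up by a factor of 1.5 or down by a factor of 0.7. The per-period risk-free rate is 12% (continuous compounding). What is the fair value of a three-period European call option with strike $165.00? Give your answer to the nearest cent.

Risk-neutral probability p = (e^0.12 − 0.7)/(1.5 − 0.7) = 0.4275/0.8000 = 0.5344
Terminal stock prices: S_uuu = 472.5, S_uud = 220.5, S_udd = 102.9, S_ddd = 48.02
Terminal payoffs (S − K): max(307.5, 0) = 307.5, max(55.5, 0) = 55.5, max(-62.1, 0) = 0, max(-117, 0) = 0
Node uu (S = 315): V_uu = e^(−0.12)·[0.5344·307.5000 + 0.4656·55.5000] = 168.6581
Node ud (S = 147): V_ud = e^(−0.12)·[0.5344·55.5000 + 0.4656·0.0000] = 26.3039
Node dd (S = 68.6): V_dd = e^(−0.12)·[0.5344·0.0000 + 0.4656·0.0000] = 0.0000
Node u (S = 210): V_u = e^(−0.12)·[0.5344·168.6581 + 0.4656·26.3039] = 90.7975
Node d (S = 98): V_d = e^(−0.12)·[0.5344·26.3039 + 0.4656·0.0000] = 12.4666
Node 0 (S = 140): V_0 = e^(−0.12)·[0.5344·90.7975 + 0.4656·12.4666] = 48.1814

$48.18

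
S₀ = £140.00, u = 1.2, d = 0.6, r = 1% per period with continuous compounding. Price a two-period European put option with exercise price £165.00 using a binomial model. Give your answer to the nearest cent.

Risk-neutral probability p = (e^0.01 − 0.6)/(1.2 − 0.6) = 0.4101/0.6000 = 0.6834
Terminal stock prices: S_uu = 201.6, S_ud = 100.8, S_dd = 50.4
Terminal payoffs (K − S): max(-36.6, 0) = 0, max(64.2, 0) = 64.2, max(114.6, 0) = 114.6
Node u (S = 168): V_u = e^(−0.01)·[0.6834·0.0000 + 0.3166·64.2000] = 20.1224
Node d (S = 84): V_d = e^(−0.01)·[0.6834·64.2000 + 0.3166·114.6000] = 79.3582
Node 0 (S = 140): V_0 = e^(−0.01)·[0.6834·20.1224 + 0.3166·79.3582] = 38.4886

£38.49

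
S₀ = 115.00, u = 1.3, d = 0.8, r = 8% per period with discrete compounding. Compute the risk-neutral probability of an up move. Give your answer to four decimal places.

Risk-neutral probability p = (1 + 0.08 − 0.8)/(1.3 − 0.8) = 0.2800/0.5000 = 0.5600

p = 0.5600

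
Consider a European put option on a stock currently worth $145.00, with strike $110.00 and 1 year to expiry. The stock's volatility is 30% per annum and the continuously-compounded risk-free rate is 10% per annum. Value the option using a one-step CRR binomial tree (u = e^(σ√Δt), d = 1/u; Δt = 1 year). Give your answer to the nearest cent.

CRR parameters: u = e^(σ√Δt) = e^(0.3·√1) = 1.3499, d = 1/u = 0.7408
Per-period rate: rΔt = 0.1·1 = 0.1, so R = e^0.1 = 1.1052
Risk-neutral probability p = (e^0.1 − 0.7408)/(1.3499 − 0.7408) = 0.3644/0.6090 = 0.5982
Terminal stock prices: S_u = 195.7, S_d = 107.4
Terminal payoffs (K − S): max(-85.73, 0) = 0, max(2.581, 0) = 2.581
Node 0 (S = 145): V_0 = e^(−0.1)·[0.5982·0.0000 + 0.4018·2.5814] = 0.9384

$0.94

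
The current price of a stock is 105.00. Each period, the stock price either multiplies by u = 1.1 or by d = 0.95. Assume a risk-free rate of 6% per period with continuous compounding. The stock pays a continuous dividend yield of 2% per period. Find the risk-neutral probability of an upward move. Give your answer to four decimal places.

Per-period risk-free factor R = e^0.06 = 1.0618; dividend-adjusted growth = e^(0.06−0.02) = 1.0408.
Risk-neutral probability p = (1.0408 − 0.95)/(1.1 − 0.95) = 0.0908/0.1500 = 0.6054

p = 0.6054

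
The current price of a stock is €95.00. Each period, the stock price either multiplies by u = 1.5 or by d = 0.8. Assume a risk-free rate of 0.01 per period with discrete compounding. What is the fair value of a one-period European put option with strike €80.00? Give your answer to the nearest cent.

Risk-neutral probability p = (1 + 0.01 − 0.8)/(1.5 − 0.8) = 0.2100/0.7000 = 0.3000
Terminal stock prices: S_u = 142.5, S_d = 76
Terminal payoffs (K − S): max(-62.5, 0) = 0, max(4, 0) = 4
Node 0 (S = 95): V_0 = 1/1.01·[0.3000·0.0000 + 0.7000·4.0000] = 2.7723

€2.77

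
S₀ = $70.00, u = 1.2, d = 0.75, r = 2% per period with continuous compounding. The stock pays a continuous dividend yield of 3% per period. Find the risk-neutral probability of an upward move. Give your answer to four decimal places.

p = 0.5334

Per-period risk-free factor R = e^0.02 = 1.0202; dividend-adjusted growth = e^(0.02−0.03) = 0.9900.
Risk-neutral probability p = (0.9900 − 0.75)/(1.2 − 0.75) = 0.2400/0.4500 = 0.5334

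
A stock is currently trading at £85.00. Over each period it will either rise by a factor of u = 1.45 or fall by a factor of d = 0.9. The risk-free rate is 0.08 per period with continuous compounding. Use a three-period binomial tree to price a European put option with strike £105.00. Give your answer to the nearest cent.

£11.84

Risk-neutral probability p = (e^0.08 − 0.9)/(1.45 − 0.9) = 0.1833/0.5500 = 0.3332
Terminal stock prices: S_uuu = 259.1, S_uud = 160.8, S_udd = 99.83, S_ddd = 61.97
Terminal payoffs (K − S): max(-154.1, 0) = 0, max(-55.84, 0) = 0, max(5.167, 0) = 5.167, max(43.03, 0) = 43.03
Node uu (S = 178.7): V_uu = e^(−0.08)·[0.3332·0.0000 + 0.6668·0.0000] = 0.0000
Node ud (S = 110.9): V_ud = e^(−0.08)·[0.3332·0.0000 + 0.6668·5.1675] = 3.1805
Node dd (S = 68.85): V_dd = e^(−0.08)·[0.3332·5.1675 + 0.6668·43.0350] = 28.0772
Node u (S = 123.2): V_u = e^(−0.08)·[0.3332·0.0000 + 0.6668·3.1805] = 1.9576
Node d (S = 76.5): V_d = e^(−0.08)·[0.3332·3.1805 + 0.6668·28.0772] = 18.2596
Node 0 (S = 85): V_0 = e^(−0.08)·[0.3332·1.9576 + 0.6668·18.2596] = 11.8408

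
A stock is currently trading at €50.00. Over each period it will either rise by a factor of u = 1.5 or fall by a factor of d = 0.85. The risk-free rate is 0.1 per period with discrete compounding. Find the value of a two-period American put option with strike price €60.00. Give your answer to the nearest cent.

€10.00

Risk-neutral probability p = (1 + 0.1 − 0.85)/(1.5 − 0.85) = 0.2500/0.6500 = 0.3846
Terminal stock prices: S_uu = 112.5, S_ud = 63.75, S_dd = 36.12
Terminal payoffs (K − S): max(-52.5, 0) = 0, max(-3.75, 0) = 0, max(23.88, 0) = 23.88
Node u (S = 75): continuation = 1/1.1·[0.3846·0.0000 + 0.6154·0.0000] = 0.0000; exercise value = 0.0000 ≤ continuation, so V_u = 0.0000
Node d (S = 42.5): continuation = 1/1.1·[0.3846·0.0000 + 0.6154·23.8750] = 13.3566; exercise value = 17.5000 > continuation, so V_d = 17.5000 (exercise)
Node 0 (S = 50): continuation = 1/1.1·[0.3846·0.0000 + 0.6154·17.5000] = 9.7902; exercise value = 10.0000 > continuation, so V_0 = 10.0000 (exercise)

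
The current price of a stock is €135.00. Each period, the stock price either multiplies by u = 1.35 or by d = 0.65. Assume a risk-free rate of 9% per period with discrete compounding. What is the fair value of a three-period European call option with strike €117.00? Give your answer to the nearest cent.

€55.85

Risk-neutral probability p = (1 + 0.09 − 0.65)/(1.35 − 0.65) = 0.4400/0.7000 = 0.6286
Terminal stock prices: S_uuu = 332.2, S_uud = 159.9, S_udd = 77, S_ddd = 37.07
Terminal payoffs (S − K): max(215.2, 0) = 215.2, max(42.92, 0) = 42.92, max(-40, 0) = 0, max(-79.93, 0) = 0
Node uu (S = 246): V_uu = 1/1.09·[0.6286·215.1506 + 0.3714·42.9244] = 138.6981
Node ud (S = 118.5): V_ud = 1/1.09·[0.6286·42.9244 + 0.3714·0.0000] = 24.7532
Node dd (S = 57.04): V_dd = 1/1.09·[0.6286·0.0000 + 0.3714·0.0000] = 0.0000
Node u (S = 182.2): V_u = 1/1.09·[0.6286·138.6981 + 0.3714·24.7532] = 88.4181
Node d (S = 87.75): V_d = 1/1.09·[0.6286·24.7532 + 0.3714·0.0000] = 14.2745
Node 0 (S = 135): V_0 = 1/1.09·[0.6286·88.4181 + 0.3714·14.2745] = 55.8523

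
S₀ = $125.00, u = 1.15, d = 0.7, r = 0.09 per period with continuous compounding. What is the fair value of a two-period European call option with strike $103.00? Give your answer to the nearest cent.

Risk-neutral probability p = (e^0.09 − 0.7)/(1.15 − 0.7) = 0.3942/0.4500 = 0.8759
Terminal stock prices: S_uu = 165.3, S_ud = 100.6, S_dd = 61.25
Terminal payoffs (S − K): max(62.31, 0) = 62.31, max(-2.375, 0) = 0, max(-41.75, 0) = 0
Node u (S = 143.8): V_u = e^(−0.09)·[0.8759·62.3125 + 0.1241·0.0000] = 49.8844
Node d (S = 87.5): V_d = e^(−0.09)·[0.8759·0.0000 + 0.1241·0.0000] = 0.0000
Node 0 (S = 125): V_0 = e^(−0.09)·[0.8759·49.8844 + 0.1241·0.0000] = 39.9350

$39.94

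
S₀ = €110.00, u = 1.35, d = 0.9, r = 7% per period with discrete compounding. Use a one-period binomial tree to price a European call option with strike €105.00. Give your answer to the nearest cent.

Risk-neutral probability p = (1 + 0.07 − 0.9)/(1.35 − 0.9) = 0.1700/0.4500 = 0.3778
Terminal stock prices: S_u = 148.5, S_d = 99
Terminal payoffs (S − K): max(43.5, 0) = 43.5, max(-6, 0) = 0
Node 0 (S = 110): V_0 = 1/1.07·[0.3778·43.5000 + 0.6222·0.0000] = 15.3583

€15.36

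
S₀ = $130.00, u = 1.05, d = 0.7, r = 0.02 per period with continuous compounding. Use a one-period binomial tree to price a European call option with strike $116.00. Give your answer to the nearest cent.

$18.38

Risk-neutral probability p = (e^0.02 − 0.7)/(1.05 − 0.7) = 0.3202/0.3500 = 0.9149
Terminal stock prices: S_u = 136.5, S_d = 91
Terminal payoffs (S − K): max(20.5, 0) = 20.5, max(-25, 0) = 0
Node 0 (S = 130): V_0 = e^(−0.02)·[0.9149·20.5000 + 0.0851·0.0000] = 18.3833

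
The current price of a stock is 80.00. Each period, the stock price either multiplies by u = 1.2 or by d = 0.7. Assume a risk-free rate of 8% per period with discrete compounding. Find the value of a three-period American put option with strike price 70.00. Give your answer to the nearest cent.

Risk-neutral probability p = (1 + 0.08 − 0.7)/(1.2 − 0.7) = 0.3800/0.5000 = 0.7600
Terminal stock prices: S_uuu = 138.2, S_uud = 80.64, S_udd = 47.04, S_ddd = 27.44
Terminal payoffs (K − S): max(-68.24, 0) = 0, max(-10.64, 0) = 0, max(22.96, 0) = 22.96, max(42.56, 0) = 42.56
Node uu (S = 115.2): continuation = 1/1.08·[0.7600·0.0000 + 0.2400·0.0000] = 0.0000; exercise value = 0.0000 ≤ continuation, so V_uu = 0.0000
Node ud (S = 67.2): continuation = 1/1.08·[0.7600·0.0000 + 0.2400·22.9600] = 5.1022; exercise value = 2.8000 ≤ continuation, so V_ud = 5.1022
Node dd (S = 39.2): continuation = 1/1.08·[0.7600·22.9600 + 0.2400·42.5600] = 25.6148; exercise value = 30.8000 > continuation, so V_dd = 30.8000 (exercise)
Node u (S = 96): continuation = 1/1.08·[0.7600·0.0000 + 0.2400·5.1022] = 1.1338; exercise value = 0.0000 ≤ continuation, so V_u = 1.1338
Node d (S = 56): continuation = 1/1.08·[0.7600·5.1022 + 0.2400·30.8000] = 10.4349; exercise value = 14.0000 > continuation, so V_d = 14.0000 (exercise)
Node 0 (S = 80): continuation = 1/1.08·[0.7600·1.1338 + 0.2400·14.0000] = 3.9090; exercise value = 0.0000 ≤ continuation, so V_0 = 3.9090

3.91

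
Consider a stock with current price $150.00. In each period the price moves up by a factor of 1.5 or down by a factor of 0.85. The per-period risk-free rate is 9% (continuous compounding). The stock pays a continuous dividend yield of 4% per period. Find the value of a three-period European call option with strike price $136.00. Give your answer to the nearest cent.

Per-period risk-free factor R = e^0.09 = 1.0942; dividend-adjusted growth = e^(0.09−0.04) = 1.0513.
Risk-neutral probability p = (1.0513 − 0.85)/(1.5 − 0.85) = 0.2013/0.6500 = 0.3096
Terminal stock prices: S_uuu = 506.2, S_uud = 286.9, S_udd = 162.6, S_ddd = 92.12
Terminal payoffs (S − K): max(370.2, 0) = 370.2, max(150.9, 0) = 150.9, max(26.56, 0) = 26.56, max(-43.88, 0) = 0
Node uu (S = 337.5): V_uu = e^(−0.09)·[0.3096·370.2500 + 0.6904·150.8750] = 199.9718
Node ud (S = 191.2): V_ud = e^(−0.09)·[0.3096·150.8750 + 0.6904·26.5625] = 59.4563
Node dd (S = 108.4): V_dd = e^(−0.09)·[0.3096·26.5625 + 0.6904·0.0000] = 7.5171
Node u (S = 225): V_u = e^(−0.09)·[0.3096·199.9718 + 0.6904·59.4563] = 94.1044
Node d (S = 127.5): V_d = e^(−0.09)·[0.3096·59.4563 + 0.6904·7.5171] = 21.5688
Node 0 (S = 150): V_0 = e^(−0.09)·[0.3096·94.1044 + 0.6904·21.5688] = 40.2397

$40.24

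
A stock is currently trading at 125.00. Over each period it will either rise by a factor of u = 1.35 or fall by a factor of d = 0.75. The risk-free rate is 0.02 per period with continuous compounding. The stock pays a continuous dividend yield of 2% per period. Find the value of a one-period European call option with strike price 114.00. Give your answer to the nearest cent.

22.36

Per-period risk-free factor R = e^0.02 = 1.0202; dividend-adjusted growth = e^(0.02−0.02) = 1.0000.
Risk-neutral probability p = (1.0000 − 0.75)/(1.35 − 0.75) = 0.2500/0.6000 = 0.4167
Terminal stock prices: S_u = 168.8, S_d = 93.75
Terminal payoffs (S − K): max(54.75, 0) = 54.75, max(-20.25, 0) = 0
Node 0 (S = 125): V_0 = e^(−0.02)·[0.4167·54.7500 + 0.5833·0.0000] = 22.3608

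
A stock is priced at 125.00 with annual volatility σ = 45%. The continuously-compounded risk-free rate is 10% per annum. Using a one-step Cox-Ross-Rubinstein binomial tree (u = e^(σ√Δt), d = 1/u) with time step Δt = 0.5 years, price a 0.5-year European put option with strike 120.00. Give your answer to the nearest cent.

CRR parameters: u = e^(σ√Δt) = e^(0.45·√0.5) = 1.3746, d = 1/u = 0.7275
Per-period rate: rΔt = 0.1·0.5 = 0.05, so R = e^0.05 = 1.0513
Risk-neutral probability p = (e^0.05 − 0.7275)/(1.3746 − 0.7275) = 0.3238/0.6472 = 0.5003
Terminal stock prices: S_u = 171.8, S_d = 90.93
Terminal payoffs (K − S): max(-51.83, 0) = 0, max(29.07, 0) = 29.07
Node 0 (S = 125): V_0 = e^(−0.05)·[0.5003·0.0000 + 0.4997·29.0677] = 13.8157

13.82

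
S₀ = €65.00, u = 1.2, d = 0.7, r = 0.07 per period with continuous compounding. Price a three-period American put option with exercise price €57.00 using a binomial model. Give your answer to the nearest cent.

Risk-neutral probability p = (e^0.07 − 0.7)/(1.2 − 0.7) = 0.3725/0.5000 = 0.7450
Terminal stock prices: S_uuu = 112.3, S_uud = 65.52, S_udd = 38.22, S_ddd = 22.29
Terminal payoffs (K − S): max(-55.32, 0) = 0, max(-8.52, 0) = 0, max(18.78, 0) = 18.78, max(34.71, 0) = 34.71
Node uu (S = 93.6): continuation = e^(−0.07)·[0.7450·0.0000 + 0.2550·0.0000] = 0.0000; exercise value = 0.0000 ≤ continuation, so V_uu = 0.0000
Node ud (S = 54.6): continuation = e^(−0.07)·[0.7450·0.0000 + 0.2550·18.7800] = 4.4649; exercise value = 2.4000 ≤ continuation, so V_ud = 4.4649
Node dd (S = 31.85): continuation = e^(−0.07)·[0.7450·18.7800 + 0.2550·34.7050] = 21.2964; exercise value = 25.1500 > continuation, so V_dd = 25.1500 (exercise)
Node u (S = 78): continuation = e^(−0.07)·[0.7450·0.0000 + 0.2550·4.4649] = 1.0615; exercise value = 0.0000 ≤ continuation, so V_u = 1.0615
Node d (S = 45.5): continuation = e^(−0.07)·[0.7450·4.4649 + 0.2550·25.1500] = 9.0808; exercise value = 11.5000 > continuation, so V_d = 11.5000 (exercise)
Node 0 (S = 65): continuation = e^(−0.07)·[0.7450·1.0615 + 0.2550·11.5000] = 3.4714; exercise value = 0.0000 ≤ continuation, so V_0 = 3.4714

€3.47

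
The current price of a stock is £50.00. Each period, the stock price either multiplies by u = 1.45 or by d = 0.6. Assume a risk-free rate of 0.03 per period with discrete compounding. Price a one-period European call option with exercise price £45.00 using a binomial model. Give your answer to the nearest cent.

£13.51

Risk-neutral probability p = (1 + 0.03 − 0.6)/(1.45 − 0.6) = 0.4300/0.8500 = 0.5059
Terminal stock prices: S_u = 72.5, S_d = 30
Terminal payoffs (S − K): max(27.5, 0) = 27.5, max(-15, 0) = 0
Node 0 (S = 50): V_0 = 1/1.03·[0.5059·27.5000 + 0.4941·0.0000] = 13.5066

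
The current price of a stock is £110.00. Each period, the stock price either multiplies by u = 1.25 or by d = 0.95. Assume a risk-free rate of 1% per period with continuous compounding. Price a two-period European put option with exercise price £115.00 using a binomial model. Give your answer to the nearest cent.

£9.86

Risk-neutral probability p = (e^0.01 − 0.95)/(1.25 − 0.95) = 0.0601/0.3000 = 0.2002
Terminal stock prices: S_uu = 171.9, S_ud = 130.6, S_dd = 99.27
Terminal payoffs (K − S): max(-56.88, 0) = 0, max(-15.62, 0) = 0, max(15.73, 0) = 15.73
Node u (S = 137.5): V_u = e^(−0.01)·[0.2002·0.0000 + 0.7998·0.0000] = 0.0000
Node d (S = 104.5): V_d = e^(−0.01)·[0.2002·0.0000 + 0.7998·15.7250] = 12.4522
Node 0 (S = 110): V_0 = e^(−0.01)·[0.2002·0.0000 + 0.7998·12.4522] = 9.8606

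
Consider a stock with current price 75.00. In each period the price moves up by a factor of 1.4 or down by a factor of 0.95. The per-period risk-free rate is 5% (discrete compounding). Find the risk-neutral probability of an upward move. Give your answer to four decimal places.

Risk-neutral probability p = (1 + 0.05 − 0.95)/(1.4 − 0.95) = 0.1000/0.4500 = 0.2222

p = 0.2222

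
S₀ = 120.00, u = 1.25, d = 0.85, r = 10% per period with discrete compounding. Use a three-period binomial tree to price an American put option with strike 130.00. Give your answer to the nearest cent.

10.97

Risk-neutral probability p = (1 + 0.1 − 0.85)/(1.25 − 0.85) = 0.2500/0.4000 = 0.6250
Terminal stock prices: S_uuu = 234.4, S_uud = 159.4, S_udd = 108.4, S_ddd = 73.69
Terminal payoffs (K − S): max(-104.4, 0) = 0, max(-29.38, 0) = 0, max(21.63, 0) = 21.63, max(56.31, 0) = 56.31
Node uu (S = 187.5): continuation = 1/1.1·[0.6250·0.0000 + 0.3750·0.0000] = 0.0000; exercise value = 0.0000 ≤ continuation, so V_uu = 0.0000
Node ud (S = 127.5): continuation = 1/1.1·[0.6250·0.0000 + 0.3750·21.6250] = 7.3722; exercise value = 2.5000 ≤ continuation, so V_ud = 7.3722
Node dd (S = 86.7): continuation = 1/1.1·[0.6250·21.6250 + 0.3750·56.3050] = 31.4818; exercise value = 43.3000 > continuation, so V_dd = 43.3000 (exercise)
Node u (S = 150): continuation = 1/1.1·[0.6250·0.0000 + 0.3750·7.3722] = 2.5132; exercise value = 0.0000 ≤ continuation, so V_u = 2.5132
Node d (S = 102): continuation = 1/1.1·[0.6250·7.3722 + 0.3750·43.3000] = 18.9501; exercise value = 28.0000 > continuation, so V_d = 28.0000 (exercise)
Node 0 (S = 120): continuation = 1/1.1·[0.6250·2.5132 + 0.3750·28.0000] = 10.9734; exercise value = 10.0000 ≤ continuation, so V_0 = 10.9734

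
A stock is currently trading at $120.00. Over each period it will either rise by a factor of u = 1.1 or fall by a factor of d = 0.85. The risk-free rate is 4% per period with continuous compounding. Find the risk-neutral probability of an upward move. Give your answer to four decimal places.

p = 0.7632

Risk-neutral probability p = (e^0.04 − 0.85)/(1.1 − 0.85) = 0.1908/0.2500 = 0.7632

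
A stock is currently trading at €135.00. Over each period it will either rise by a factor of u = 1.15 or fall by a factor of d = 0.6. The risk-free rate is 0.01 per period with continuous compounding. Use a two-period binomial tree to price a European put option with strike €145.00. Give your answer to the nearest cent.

€25.40

Risk-neutral probability p = (e^0.01 − 0.6)/(1.15 − 0.6) = 0.4101/0.5500 = 0.7455
Terminal stock prices: S_uu = 178.5, S_ud = 93.15, S_dd = 48.6
Terminal payoffs (K − S): max(-33.54, 0) = 0, max(51.85, 0) = 51.85, max(96.4, 0) = 96.4
Node u (S = 155.2): V_u = e^(−0.01)·[0.7455·0.0000 + 0.2545·51.8500] = 13.0622
Node d (S = 81): V_d = e^(−0.01)·[0.7455·51.8500 + 0.2545·96.4000] = 62.5572
Node 0 (S = 135): V_0 = e^(−0.01)·[0.7455·13.0622 + 0.2545·62.5572] = 25.4011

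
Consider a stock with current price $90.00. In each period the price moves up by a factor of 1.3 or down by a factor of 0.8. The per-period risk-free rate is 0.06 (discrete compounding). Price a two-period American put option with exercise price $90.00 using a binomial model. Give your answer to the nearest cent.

Risk-neutral probability p = (1 + 0.06 − 0.8)/(1.3 − 0.8) = 0.2600/0.5000 = 0.5200
Terminal stock prices: S_uu = 152.1, S_ud = 93.6, S_dd = 57.6
Terminal payoffs (K − S): max(-62.1, 0) = 0, max(-3.6, 0) = 0, max(32.4, 0) = 32.4
Node u (S = 117): continuation = 1/1.06·[0.5200·0.0000 + 0.4800·0.0000] = 0.0000; exercise value = 0.0000 ≤ continuation, so V_u = 0.0000
Node d (S = 72): continuation = 1/1.06·[0.5200·0.0000 + 0.4800·32.4000] = 14.6717; exercise value = 18.0000 > continuation, so V_d = 18.0000 (exercise)
Node 0 (S = 90): continuation = 1/1.06·[0.5200·0.0000 + 0.4800·18.0000] = 8.1509; exercise value = 0.0000 ≤ continuation, so V_0 = 8.1509

$8.15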